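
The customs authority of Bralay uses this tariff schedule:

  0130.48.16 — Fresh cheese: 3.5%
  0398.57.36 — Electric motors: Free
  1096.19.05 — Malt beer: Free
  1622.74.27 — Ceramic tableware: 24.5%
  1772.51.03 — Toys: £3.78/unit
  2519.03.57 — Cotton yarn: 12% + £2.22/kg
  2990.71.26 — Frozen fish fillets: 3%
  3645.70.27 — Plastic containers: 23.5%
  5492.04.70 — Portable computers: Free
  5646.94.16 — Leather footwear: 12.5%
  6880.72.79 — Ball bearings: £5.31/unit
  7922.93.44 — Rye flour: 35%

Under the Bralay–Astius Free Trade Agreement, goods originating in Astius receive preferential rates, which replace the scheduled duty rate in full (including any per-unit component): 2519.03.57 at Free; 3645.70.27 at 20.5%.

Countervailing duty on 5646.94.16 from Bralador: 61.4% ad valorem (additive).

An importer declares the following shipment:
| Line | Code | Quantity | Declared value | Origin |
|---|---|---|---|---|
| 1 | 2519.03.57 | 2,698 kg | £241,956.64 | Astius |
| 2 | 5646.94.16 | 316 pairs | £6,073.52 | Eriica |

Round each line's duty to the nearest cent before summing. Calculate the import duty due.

Line 1 (2519.03.57, Astius, 2,698 kg, £241,956.64):
Base rate for 2519.03.57 is 12% + £2.22/kg.
Origin Astius qualifies under the Bralay–Astius agreement and 2519.03.57 is covered: preferential rate Free applies instead.
Duty = £241,956.64 × 0% = £0.00.
Line 2 (5646.94.16, Eriica, 316 pairs, £6,073.52):
Base rate for 5646.94.16 is 12.5%.
The additional-duty order on 5646.94.16 targets Bralador, not Eriica; it does not apply.
Duty = £6,073.52 × 12.5% = £759.19.
Total = £0.00 + £759.19 = £759.19.

£759.19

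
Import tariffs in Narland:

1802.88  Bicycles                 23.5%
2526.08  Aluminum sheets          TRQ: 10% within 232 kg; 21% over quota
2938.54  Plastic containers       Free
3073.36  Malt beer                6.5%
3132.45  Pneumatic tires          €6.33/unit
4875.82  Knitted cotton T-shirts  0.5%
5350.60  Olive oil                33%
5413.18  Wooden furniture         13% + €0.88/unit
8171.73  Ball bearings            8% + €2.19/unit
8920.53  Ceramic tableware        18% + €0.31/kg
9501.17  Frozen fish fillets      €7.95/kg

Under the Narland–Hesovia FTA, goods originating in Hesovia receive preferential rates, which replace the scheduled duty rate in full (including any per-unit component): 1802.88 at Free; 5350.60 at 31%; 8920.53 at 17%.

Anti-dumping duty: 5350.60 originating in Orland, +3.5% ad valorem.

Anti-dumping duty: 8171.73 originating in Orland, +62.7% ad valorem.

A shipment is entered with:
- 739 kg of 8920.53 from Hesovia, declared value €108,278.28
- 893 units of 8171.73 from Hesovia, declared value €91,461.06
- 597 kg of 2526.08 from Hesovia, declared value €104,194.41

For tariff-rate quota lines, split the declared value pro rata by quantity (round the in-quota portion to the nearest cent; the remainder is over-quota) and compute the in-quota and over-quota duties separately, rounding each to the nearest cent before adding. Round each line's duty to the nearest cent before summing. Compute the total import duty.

Line 1 (8920.53, Hesovia, 739 kg, €108,278.28):
Base rate for 8920.53 is 18% + €0.31/kg.
Origin Hesovia qualifies under the Narland–Hesovia agreement and 8920.53 is covered: preferential rate 17% applies instead.
Duty = €108,278.28 × 17% = €18,407.31.
Line 2 (8171.73, Hesovia, 893 units, €91,461.06):
Base rate for 8171.73 is 8% + €2.19/unit.
Origin Hesovia is the FTA partner but 8171.73 is not on the preference list; base rate stands.
The additional-duty order on 8171.73 targets Orland, not Hesovia; it does not apply.
Duty = €91,461.06 × 8% + 893 × €2.19 = €9,272.55.
Line 3 (2526.08, Hesovia, 597 kg, €104,194.41):
Code 2526.08 is under a tariff-rate quota (threshold 232 kg). In-quota: 232 kg at 10%; over-quota: 365 kg at 21%.
Pro-rata value split: in-quota = €104,194.41 × 232/597 = €40,490.96; over-quota = €104,194.41 − €40,490.96 = €63,703.45.
In-quota duty = €40,490.96 × 10% = €4,049.10. Over-quota duty = €63,703.45 × 21% = €13,377.72.
Line duty = €4,049.10 + €13,377.72 = €17,426.82.
Total = €18,407.31 + €9,272.55 + €17,426.82 = €45,106.68.

€45,106.68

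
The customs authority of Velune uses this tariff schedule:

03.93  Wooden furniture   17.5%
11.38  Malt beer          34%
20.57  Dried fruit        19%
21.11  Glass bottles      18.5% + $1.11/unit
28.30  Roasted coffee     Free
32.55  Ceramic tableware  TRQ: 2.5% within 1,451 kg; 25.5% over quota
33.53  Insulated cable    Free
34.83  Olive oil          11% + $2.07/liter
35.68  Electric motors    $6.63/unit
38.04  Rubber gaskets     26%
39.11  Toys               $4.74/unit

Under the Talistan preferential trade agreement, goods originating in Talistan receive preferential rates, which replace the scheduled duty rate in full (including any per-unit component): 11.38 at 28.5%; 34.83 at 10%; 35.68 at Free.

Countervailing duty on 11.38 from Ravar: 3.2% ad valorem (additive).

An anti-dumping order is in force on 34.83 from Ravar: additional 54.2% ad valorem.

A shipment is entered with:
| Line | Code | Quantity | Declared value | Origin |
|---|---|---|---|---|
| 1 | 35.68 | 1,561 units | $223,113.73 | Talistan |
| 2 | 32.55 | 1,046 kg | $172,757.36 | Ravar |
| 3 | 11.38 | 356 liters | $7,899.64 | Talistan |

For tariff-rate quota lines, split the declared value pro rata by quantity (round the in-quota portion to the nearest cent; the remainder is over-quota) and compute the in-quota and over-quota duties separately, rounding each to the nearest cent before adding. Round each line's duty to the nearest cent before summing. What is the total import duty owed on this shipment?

Line 1 (35.68, Talistan, 1,561 units, $223,113.73):
Base rate for 35.68 is $6.63/unit.
Origin Talistan qualifies under the Velune–Talistan agreement and 35.68 is covered: preferential rate Free applies instead.
Duty = $223,113.73 × 0% = $0.00.
Line 2 (32.55, Ravar, 1,046 kg, $172,757.36):
Code 32.55 is under a tariff-rate quota (threshold 1,451 kg). Quantity 1,046 kg is within the quota, so the in-quota rate 2.5% applies to the full value.
Duty = $172,757.36 × 2.5% = $4,318.93.
Line 3 (11.38, Talistan, 356 liters, $7,899.64):
Base rate for 11.38 is 34%.
Origin Talistan qualifies under the Velune–Talistan agreement and 11.38 is covered: preferential rate 28.5% applies instead.
The additional-duty order on 11.38 targets Ravar, not Talistan; it does not apply.
Duty = $7,899.64 × 28.5% = $2,251.40.
Total = $0.00 + $4,318.93 + $2,251.40 = $6,570.33.

$6,570.33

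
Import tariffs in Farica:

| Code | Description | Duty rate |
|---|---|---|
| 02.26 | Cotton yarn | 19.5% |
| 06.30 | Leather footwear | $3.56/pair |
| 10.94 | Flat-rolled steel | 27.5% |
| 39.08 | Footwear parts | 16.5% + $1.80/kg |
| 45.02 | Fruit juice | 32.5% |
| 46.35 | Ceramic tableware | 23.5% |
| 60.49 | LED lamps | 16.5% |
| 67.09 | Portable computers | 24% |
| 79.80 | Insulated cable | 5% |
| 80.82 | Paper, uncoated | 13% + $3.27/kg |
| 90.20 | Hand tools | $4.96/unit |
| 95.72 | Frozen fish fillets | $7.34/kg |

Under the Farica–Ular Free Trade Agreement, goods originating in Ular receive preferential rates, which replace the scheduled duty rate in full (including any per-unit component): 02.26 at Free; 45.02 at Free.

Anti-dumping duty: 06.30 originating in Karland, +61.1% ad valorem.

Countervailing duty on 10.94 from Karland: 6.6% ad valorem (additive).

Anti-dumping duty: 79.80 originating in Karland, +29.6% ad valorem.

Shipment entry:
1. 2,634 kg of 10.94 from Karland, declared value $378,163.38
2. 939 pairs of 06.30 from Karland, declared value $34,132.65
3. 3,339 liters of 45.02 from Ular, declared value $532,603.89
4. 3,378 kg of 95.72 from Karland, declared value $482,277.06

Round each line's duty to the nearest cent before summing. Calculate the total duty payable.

$177,946.12

Line 1 (10.94, Karland, 2,634 kg, $378,163.38):
Base rate for 10.94 is 27.5%.
Additional duty on 10.94 from Karland: +6.6%. Applied ad valorem rate: 27.5% + 6.6% = 34.1%.
Duty = $378,163.38 × 34.1% = $128,953.71.
Line 2 (06.30, Karland, 939 pairs, $34,132.65):
Base rate for 06.30 is $3.56/pair.
Additional duty on 06.30 from Karland: +61.1% ad valorem. Applied ad valorem rate = 61.1%.
Duty = $34,132.65 × 61.1% + 939 × $3.56 = $24,197.89.
Line 3 (45.02, Ular, 3,339 liters, $532,603.89):
Base rate for 45.02 is 32.5%.
Origin Ular qualifies under the Farica–Ular agreement and 45.02 is covered: preferential rate Free applies instead.
Duty = $532,603.89 × 0% = $0.00.
Line 4 (95.72, Karland, 3,378 kg, $482,277.06):
Base rate for 95.72 is $7.34/kg.
Duty = 3,378 × $7.34 = $24,794.52.
Total = $128,953.71 + $24,197.89 + $0.00 + $24,794.52 = $177,946.12.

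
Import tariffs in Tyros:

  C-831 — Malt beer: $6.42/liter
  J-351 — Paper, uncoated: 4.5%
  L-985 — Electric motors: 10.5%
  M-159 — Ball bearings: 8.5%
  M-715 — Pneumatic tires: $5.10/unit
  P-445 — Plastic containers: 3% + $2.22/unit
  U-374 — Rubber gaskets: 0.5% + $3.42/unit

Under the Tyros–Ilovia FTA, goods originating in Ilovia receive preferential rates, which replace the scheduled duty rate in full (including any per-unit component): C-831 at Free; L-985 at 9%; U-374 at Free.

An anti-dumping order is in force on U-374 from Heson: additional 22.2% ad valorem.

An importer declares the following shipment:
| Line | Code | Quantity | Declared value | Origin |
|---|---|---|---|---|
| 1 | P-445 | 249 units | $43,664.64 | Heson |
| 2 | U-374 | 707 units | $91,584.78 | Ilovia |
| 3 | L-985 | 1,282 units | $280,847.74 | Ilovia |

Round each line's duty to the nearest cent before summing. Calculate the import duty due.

Line 1 (P-445, Heson, 249 units, $43,664.64):
Base rate for P-445 is 3% + $2.22/unit.
Duty = $43,664.64 × 3% + 249 × $2.22 = $1,862.72.
Line 2 (U-374, Ilovia, 707 units, $91,584.78):
Base rate for U-374 is 0.5% + $3.42/unit.
Origin Ilovia qualifies under the Tyros–Ilovia agreement and U-374 is covered: preferential rate Free applies instead.
The additional-duty order on U-374 targets Heson, not Ilovia; it does not apply.
Duty = $91,584.78 × 0% = $0.00.
Line 3 (L-985, Ilovia, 1,282 units, $280,847.74):
Base rate for L-985 is 10.5%.
Origin Ilovia qualifies under the Tyros–Ilovia agreement and L-985 is covered: preferential rate 9% applies instead.
Duty = $280,847.74 × 9% = $25,276.30.
Total = $1,862.72 + $0.00 + $25,276.30 = $27,139.02.

$27,139.02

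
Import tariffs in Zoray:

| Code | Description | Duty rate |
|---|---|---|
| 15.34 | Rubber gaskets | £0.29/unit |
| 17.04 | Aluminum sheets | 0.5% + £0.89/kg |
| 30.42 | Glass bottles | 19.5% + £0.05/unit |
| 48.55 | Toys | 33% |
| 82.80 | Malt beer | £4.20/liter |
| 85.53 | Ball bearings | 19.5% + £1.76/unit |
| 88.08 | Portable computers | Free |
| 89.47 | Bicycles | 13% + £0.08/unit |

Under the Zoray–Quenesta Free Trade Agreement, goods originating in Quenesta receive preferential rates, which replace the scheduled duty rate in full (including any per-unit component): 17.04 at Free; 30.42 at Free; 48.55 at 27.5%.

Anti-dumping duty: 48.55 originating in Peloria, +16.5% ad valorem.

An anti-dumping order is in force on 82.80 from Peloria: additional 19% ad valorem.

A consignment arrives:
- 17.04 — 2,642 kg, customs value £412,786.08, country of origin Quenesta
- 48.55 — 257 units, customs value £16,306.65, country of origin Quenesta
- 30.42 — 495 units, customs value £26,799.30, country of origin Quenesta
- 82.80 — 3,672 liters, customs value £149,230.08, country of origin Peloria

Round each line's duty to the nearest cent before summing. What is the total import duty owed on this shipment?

Line 1 (17.04, Quenesta, 2,642 kg, £412,786.08):
Base rate for 17.04 is 0.5% + £0.89/kg.
Origin Quenesta qualifies under the Zoray–Quenesta agreement and 17.04 is covered: preferential rate Free applies instead.
Duty = £412,786.08 × 0% = £0.00.
Line 2 (48.55, Quenesta, 257 units, £16,306.65):
Base rate for 48.55 is 33%.
Origin Quenesta qualifies under the Zoray–Quenesta agreement and 48.55 is covered: preferential rate 27.5% applies instead.
The additional-duty order on 48.55 targets Peloria, not Quenesta; it does not apply.
Duty = £16,306.65 × 27.5% = £4,484.33.
Line 3 (30.42, Quenesta, 495 units, £26,799.30):
Base rate for 30.42 is 19.5% + £0.05/unit.
Origin Quenesta qualifies under the Zoray–Quenesta agreement and 30.42 is covered: preferential rate Free applies instead.
Duty = £26,799.30 × 0% = £0.00.
Line 4 (82.80, Peloria, 3,672 liters, £149,230.08):
Base rate for 82.80 is £4.20/liter.
Additional duty on 82.80 from Peloria: +19% ad valorem. Applied ad valorem rate = 19%.
Duty = £149,230.08 × 19% + 3,672 × £4.20 = £43,776.12.
Total = £0.00 + £4,484.33 + £0.00 + £43,776.12 = £48,260.45.

£48,260.45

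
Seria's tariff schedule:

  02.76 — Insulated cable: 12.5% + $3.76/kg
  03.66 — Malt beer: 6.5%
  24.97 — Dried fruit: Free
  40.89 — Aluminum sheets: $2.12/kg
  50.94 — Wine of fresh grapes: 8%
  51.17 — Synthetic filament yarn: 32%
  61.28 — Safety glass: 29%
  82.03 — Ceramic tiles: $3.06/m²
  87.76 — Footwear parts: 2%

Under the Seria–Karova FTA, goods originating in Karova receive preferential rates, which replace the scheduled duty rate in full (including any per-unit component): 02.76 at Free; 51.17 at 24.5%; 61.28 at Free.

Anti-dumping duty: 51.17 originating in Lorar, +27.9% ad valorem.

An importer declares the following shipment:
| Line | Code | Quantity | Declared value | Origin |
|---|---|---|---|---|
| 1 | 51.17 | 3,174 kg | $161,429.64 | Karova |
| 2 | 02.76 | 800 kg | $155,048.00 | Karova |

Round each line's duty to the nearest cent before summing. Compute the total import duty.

$39,550.26

Line 1 (51.17, Karova, 3,174 kg, $161,429.64):
Base rate for 51.17 is 32%.
Origin Karova qualifies under the Seria–Karova agreement and 51.17 is covered: preferential rate 24.5% applies instead.
The additional-duty order on 51.17 targets Lorar, not Karova; it does not apply.
Duty = $161,429.64 × 24.5% = $39,550.26.
Line 2 (02.76, Karova, 800 kg, $155,048.00):
Base rate for 02.76 is 12.5% + $3.76/kg.
Origin Karova qualifies under the Seria–Karova agreement and 02.76 is covered: preferential rate Free applies instead.
Duty = $155,048.00 × 0% = $0.00.
Total = $39,550.26 + $0.00 = $39,550.26.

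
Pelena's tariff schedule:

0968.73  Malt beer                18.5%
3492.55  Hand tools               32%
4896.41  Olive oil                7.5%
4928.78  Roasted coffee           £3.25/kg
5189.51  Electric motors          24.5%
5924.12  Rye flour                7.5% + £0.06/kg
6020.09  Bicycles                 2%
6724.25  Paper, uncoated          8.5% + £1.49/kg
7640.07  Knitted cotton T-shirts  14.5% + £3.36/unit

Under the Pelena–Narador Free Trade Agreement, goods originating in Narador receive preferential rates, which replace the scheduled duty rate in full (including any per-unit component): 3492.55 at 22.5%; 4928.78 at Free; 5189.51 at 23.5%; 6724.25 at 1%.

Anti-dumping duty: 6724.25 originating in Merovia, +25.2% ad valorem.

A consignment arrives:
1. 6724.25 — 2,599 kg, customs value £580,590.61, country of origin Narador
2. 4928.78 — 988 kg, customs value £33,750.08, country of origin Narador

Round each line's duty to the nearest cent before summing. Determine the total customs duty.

£5,805.91

Line 1 (6724.25, Narador, 2,599 kg, £580,590.61):
Base rate for 6724.25 is 8.5% + £1.49/kg.
Origin Narador qualifies under the Pelena–Narador agreement and 6724.25 is covered: preferential rate 1% applies instead.
The additional-duty order on 6724.25 targets Merovia, not Narador; it does not apply.
Duty = £580,590.61 × 1% = £5,805.91.
Line 2 (4928.78, Narador, 988 kg, £33,750.08):
Base rate for 4928.78 is £3.25/kg.
Origin Narador qualifies under the Pelena–Narador agreement and 4928.78 is covered: preferential rate Free applies instead.
Duty = £33,750.08 × 0% = £0.00.
Total = £5,805.91 + £0.00 = £5,805.91.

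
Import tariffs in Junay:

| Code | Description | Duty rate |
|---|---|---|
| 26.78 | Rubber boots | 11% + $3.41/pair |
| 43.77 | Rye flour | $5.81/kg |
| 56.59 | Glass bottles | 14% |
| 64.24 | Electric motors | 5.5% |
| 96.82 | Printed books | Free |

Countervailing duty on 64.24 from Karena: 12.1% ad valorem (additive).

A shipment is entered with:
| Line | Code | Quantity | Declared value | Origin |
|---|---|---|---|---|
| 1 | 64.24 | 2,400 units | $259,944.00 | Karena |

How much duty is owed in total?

Line 1 (64.24, Karena, 2,400 units, $259,944.00):
Base rate for 64.24 is 5.5%.
Additional duty on 64.24 from Karena: +12.1%. Applied ad valorem rate: 5.5% + 12.1% = 17.6%.
Duty = $259,944.00 × 17.6% = $45,750.14.

$45,750.14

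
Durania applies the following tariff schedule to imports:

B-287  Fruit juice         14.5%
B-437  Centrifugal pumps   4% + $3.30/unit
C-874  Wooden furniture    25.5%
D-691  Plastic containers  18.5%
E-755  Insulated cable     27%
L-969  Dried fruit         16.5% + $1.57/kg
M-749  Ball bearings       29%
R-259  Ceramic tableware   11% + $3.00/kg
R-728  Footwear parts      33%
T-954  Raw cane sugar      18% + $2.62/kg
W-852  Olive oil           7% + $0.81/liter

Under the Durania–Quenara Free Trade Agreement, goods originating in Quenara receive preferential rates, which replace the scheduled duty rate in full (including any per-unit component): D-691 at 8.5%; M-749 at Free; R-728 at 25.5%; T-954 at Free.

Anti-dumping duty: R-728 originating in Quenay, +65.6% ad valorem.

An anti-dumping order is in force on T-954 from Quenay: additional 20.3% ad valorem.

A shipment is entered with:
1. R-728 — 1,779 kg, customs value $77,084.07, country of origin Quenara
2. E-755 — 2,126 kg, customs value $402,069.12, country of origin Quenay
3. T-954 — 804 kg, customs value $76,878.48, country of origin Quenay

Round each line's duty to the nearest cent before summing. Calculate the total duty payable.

$159,766.04

Line 1 (R-728, Quenara, 1,779 kg, $77,084.07):
Base rate for R-728 is 33%.
Origin Quenara qualifies under the Durania–Quenara agreement and R-728 is covered: preferential rate 25.5% applies instead.
The additional-duty order on R-728 targets Quenay, not Quenara; it does not apply.
Duty = $77,084.07 × 25.5% = $19,656.44.
Line 2 (E-755, Quenay, 2,126 kg, $402,069.12):
Base rate for E-755 is 27%.
Duty = $402,069.12 × 27% = $108,558.66.
Line 3 (T-954, Quenay, 804 kg, $76,878.48):
Base rate for T-954 is 18% + $2.62/kg.
T-954 has an FTA preferential rate, but origin Quenay is not Quenara; base rate stands.
Additional duty on T-954 from Quenay: +20.3%. Applied ad valorem rate: 18% + 20.3% = 38.3%.
Duty = $76,878.48 × 38.3% + 804 × $2.62 = $31,550.94.
Total = $19,656.44 + $108,558.66 + $31,550.94 = $159,766.04.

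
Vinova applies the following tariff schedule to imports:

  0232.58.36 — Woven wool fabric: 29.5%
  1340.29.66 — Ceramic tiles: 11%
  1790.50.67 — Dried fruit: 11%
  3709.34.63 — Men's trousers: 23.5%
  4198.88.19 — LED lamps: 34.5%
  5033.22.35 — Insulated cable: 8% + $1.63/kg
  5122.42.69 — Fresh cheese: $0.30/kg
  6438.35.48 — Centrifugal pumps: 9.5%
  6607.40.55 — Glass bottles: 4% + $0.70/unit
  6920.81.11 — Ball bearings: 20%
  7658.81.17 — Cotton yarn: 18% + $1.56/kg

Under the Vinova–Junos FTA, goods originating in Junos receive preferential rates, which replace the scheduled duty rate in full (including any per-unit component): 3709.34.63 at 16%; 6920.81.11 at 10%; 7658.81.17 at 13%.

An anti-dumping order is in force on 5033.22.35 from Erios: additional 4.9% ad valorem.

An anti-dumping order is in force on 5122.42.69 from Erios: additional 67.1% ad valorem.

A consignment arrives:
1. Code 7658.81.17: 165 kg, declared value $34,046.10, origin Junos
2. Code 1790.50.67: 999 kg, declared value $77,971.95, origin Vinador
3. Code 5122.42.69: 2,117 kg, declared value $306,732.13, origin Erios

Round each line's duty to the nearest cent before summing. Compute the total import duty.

$219,455.26

Line 1 (7658.81.17, Junos, 165 kg, $34,046.10):
Base rate for 7658.81.17 is 18% + $1.56/kg.
Origin Junos qualifies under the Vinova–Junos agreement and 7658.81.17 is covered: preferential rate 13% applies instead.
Duty = $34,046.10 × 13% = $4,425.99.
Line 2 (1790.50.67, Vinador, 999 kg, $77,971.95):
Base rate for 1790.50.67 is 11%.
Duty = $77,971.95 × 11% = $8,576.91.
Line 3 (5122.42.69, Erios, 2,117 kg, $306,732.13):
Base rate for 5122.42.69 is $0.30/kg.
Additional duty on 5122.42.69 from Erios: +67.1% ad valorem. Applied ad valorem rate = 67.1%.
Duty = $306,732.13 × 67.1% + 2,117 × $0.30 = $206,452.36.
Total = $4,425.99 + $8,576.91 + $206,452.36 = $219,455.26.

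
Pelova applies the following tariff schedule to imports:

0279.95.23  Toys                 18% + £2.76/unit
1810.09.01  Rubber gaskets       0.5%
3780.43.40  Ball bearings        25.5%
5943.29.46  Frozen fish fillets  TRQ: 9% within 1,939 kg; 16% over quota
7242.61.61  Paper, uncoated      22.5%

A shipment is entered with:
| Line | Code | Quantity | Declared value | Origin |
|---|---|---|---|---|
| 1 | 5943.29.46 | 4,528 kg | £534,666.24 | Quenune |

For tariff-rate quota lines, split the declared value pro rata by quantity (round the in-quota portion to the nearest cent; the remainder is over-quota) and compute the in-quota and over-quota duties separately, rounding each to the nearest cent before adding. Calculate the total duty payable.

Line 1 (5943.29.46, Quenune, 4,528 kg, £534,666.24):
Code 5943.29.46 is under a tariff-rate quota (threshold 1,939 kg). In-quota: 1,939 kg at 9%; over-quota: 2,589 kg at 16%.
Pro-rata value split: in-quota = £534,666.24 × 1,939/4,528 = £228,957.12; over-quota = £534,666.24 − £228,957.12 = £305,709.12.
In-quota duty = £228,957.12 × 9% = £20,606.14. Over-quota duty = £305,709.12 × 16% = £48,913.46.
Line duty = £20,606.14 + £48,913.46 = £69,519.60.

£69,519.60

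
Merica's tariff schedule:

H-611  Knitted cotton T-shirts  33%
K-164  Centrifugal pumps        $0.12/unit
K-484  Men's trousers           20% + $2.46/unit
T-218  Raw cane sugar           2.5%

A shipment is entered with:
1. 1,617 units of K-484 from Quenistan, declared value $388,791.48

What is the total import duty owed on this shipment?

$81,736.12

Line 1 (K-484, Quenistan, 1,617 units, $388,791.48):
Base rate for K-484 is 20% + $2.46/unit.
Duty = $388,791.48 × 20% + 1,617 × $2.46 = $81,736.12.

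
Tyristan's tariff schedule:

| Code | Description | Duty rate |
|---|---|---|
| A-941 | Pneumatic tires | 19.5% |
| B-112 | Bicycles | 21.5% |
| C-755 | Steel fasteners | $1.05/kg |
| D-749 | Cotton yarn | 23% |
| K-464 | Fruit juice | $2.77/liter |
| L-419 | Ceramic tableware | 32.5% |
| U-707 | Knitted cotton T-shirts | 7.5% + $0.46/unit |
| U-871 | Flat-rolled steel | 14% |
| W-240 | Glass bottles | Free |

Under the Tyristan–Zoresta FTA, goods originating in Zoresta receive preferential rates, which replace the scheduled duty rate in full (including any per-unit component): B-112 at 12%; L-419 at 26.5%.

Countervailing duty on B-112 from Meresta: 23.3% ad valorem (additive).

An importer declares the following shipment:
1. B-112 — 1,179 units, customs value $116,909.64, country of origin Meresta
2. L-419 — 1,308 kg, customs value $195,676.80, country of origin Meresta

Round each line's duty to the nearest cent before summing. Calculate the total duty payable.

Line 1 (B-112, Meresta, 1,179 units, $116,909.64):
Base rate for B-112 is 21.5%.
B-112 has an FTA preferential rate, but origin Meresta is not Zoresta; base rate stands.
Additional duty on B-112 from Meresta: +23.3%. Applied ad valorem rate: 21.5% + 23.3% = 44.8%.
Duty = $116,909.64 × 44.8% = $52,375.52.
Line 2 (L-419, Meresta, 1,308 kg, $195,676.80):
Base rate for L-419 is 32.5%.
L-419 has an FTA preferential rate, but origin Meresta is not Zoresta; base rate stands.
Duty = $195,676.80 × 32.5% = $63,594.96.
Total = $52,375.52 + $63,594.96 = $115,970.48.

$115,970.48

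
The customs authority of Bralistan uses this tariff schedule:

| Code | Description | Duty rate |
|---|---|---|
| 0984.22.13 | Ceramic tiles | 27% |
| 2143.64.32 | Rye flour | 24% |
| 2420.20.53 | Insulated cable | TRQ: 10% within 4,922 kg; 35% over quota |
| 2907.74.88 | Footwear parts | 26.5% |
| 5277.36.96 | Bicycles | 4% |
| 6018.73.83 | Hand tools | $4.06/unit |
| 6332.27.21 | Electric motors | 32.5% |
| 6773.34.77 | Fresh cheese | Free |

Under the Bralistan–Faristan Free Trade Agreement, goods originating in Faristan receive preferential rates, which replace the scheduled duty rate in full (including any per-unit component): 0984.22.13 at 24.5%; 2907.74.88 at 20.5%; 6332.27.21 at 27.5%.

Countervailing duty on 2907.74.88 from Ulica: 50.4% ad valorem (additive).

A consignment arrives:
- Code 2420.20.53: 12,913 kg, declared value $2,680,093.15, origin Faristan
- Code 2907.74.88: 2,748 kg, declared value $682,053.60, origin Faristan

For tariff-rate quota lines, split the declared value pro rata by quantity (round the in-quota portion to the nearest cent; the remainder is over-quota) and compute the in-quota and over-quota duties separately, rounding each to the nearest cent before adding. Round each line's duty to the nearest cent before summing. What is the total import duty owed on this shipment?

Line 1 (2420.20.53, Faristan, 12,913 kg, $2,680,093.15):
Code 2420.20.53 is under a tariff-rate quota (threshold 4,922 kg). In-quota: 4,922 kg at 10%; over-quota: 7,991 kg at 35%.
Pro-rata value split: in-quota = $2,680,093.15 × 4,922/12,913 = $1,021,561.10; over-quota = $2,680,093.15 − $1,021,561.10 = $1,658,532.05.
In-quota duty = $1,021,561.10 × 10% = $102,156.11. Over-quota duty = $1,658,532.05 × 35% = $580,486.22.
Line duty = $102,156.11 + $580,486.22 = $682,642.33.
Line 2 (2907.74.88, Faristan, 2,748 kg, $682,053.60):
Base rate for 2907.74.88 is 26.5%.
Origin Faristan qualifies under the Bralistan–Faristan agreement and 2907.74.88 is covered: preferential rate 20.5% applies instead.
The additional-duty order on 2907.74.88 targets Ulica, not Faristan; it does not apply.
Duty = $682,053.60 × 20.5% = $139,820.99.
Total = $682,642.33 + $139,820.99 = $822,463.32.

$822,463.32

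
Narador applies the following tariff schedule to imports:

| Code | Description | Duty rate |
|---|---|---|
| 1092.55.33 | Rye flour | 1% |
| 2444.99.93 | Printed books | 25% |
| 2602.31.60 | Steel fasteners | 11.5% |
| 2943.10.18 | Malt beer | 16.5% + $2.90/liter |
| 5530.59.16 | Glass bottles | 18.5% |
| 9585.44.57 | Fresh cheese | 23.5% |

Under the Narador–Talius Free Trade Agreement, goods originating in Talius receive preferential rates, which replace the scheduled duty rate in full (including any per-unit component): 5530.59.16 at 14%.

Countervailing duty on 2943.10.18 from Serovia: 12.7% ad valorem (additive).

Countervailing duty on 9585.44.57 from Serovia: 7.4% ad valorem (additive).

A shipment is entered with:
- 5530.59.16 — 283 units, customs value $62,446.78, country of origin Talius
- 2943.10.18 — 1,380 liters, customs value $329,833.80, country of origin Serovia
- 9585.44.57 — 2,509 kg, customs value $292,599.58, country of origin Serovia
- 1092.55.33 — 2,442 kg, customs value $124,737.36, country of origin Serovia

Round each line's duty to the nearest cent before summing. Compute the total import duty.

$200,716.66

Line 1 (5530.59.16, Talius, 283 units, $62,446.78):
Base rate for 5530.59.16 is 18.5%.
Origin Talius qualifies under the Narador–Talius agreement and 5530.59.16 is covered: preferential rate 14% applies instead.
Duty = $62,446.78 × 14% = $8,742.55.
Line 2 (2943.10.18, Serovia, 1,380 liters, $329,833.80):
Base rate for 2943.10.18 is 16.5% + $2.90/liter.
Additional duty on 2943.10.18 from Serovia: +12.7%. Applied ad valorem rate: 16.5% + 12.7% = 29.2%.
Duty = $329,833.80 × 29.2% + 1,380 × $2.90 = $100,313.47.
Line 3 (9585.44.57, Serovia, 2,509 kg, $292,599.58):
Base rate for 9585.44.57 is 23.5%.
Additional duty on 9585.44.57 from Serovia: +7.4%. Applied ad valorem rate: 23.5% + 7.4% = 30.9%.
Duty = $292,599.58 × 30.9% = $90,413.27.
Line 4 (1092.55.33, Serovia, 2,442 kg, $124,737.36):
Base rate for 1092.55.33 is 1%.
Duty = $124,737.36 × 1% = $1,247.37.
Total = $8,742.55 + $100,313.47 + $90,413.27 + $1,247.37 = $200,716.66.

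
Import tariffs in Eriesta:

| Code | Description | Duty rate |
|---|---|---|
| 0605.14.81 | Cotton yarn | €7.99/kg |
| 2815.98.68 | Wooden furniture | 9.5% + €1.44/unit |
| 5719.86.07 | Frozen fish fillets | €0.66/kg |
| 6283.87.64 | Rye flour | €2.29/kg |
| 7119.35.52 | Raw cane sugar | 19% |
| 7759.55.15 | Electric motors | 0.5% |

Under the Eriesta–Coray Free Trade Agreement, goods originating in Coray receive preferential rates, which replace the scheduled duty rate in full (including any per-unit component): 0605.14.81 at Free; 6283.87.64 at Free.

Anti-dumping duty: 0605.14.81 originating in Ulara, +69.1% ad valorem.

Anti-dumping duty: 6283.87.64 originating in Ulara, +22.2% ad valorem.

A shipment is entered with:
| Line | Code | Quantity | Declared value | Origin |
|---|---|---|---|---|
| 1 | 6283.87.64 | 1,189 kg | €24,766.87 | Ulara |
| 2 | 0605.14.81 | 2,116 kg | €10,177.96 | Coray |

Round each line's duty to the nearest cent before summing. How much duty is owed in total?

€8,221.06

Line 1 (6283.87.64, Ulara, 1,189 kg, €24,766.87):
Base rate for 6283.87.64 is €2.29/kg.
6283.87.64 has an FTA preferential rate, but origin Ulara is not Coray; base rate stands.
Additional duty on 6283.87.64 from Ulara: +22.2% ad valorem. Applied ad valorem rate = 22.2%.
Duty = €24,766.87 × 22.2% + 1,189 × €2.29 = €8,221.06.
Line 2 (0605.14.81, Coray, 2,116 kg, €10,177.96):
Base rate for 0605.14.81 is €7.99/kg.
Origin Coray qualifies under the Eriesta–Coray agreement and 0605.14.81 is covered: preferential rate Free applies instead.
The additional-duty order on 0605.14.81 targets Ulara, not Coray; it does not apply.
Duty = €10,177.96 × 0% = €0.00.
Total = €8,221.06 + €0.00 = €8,221.06.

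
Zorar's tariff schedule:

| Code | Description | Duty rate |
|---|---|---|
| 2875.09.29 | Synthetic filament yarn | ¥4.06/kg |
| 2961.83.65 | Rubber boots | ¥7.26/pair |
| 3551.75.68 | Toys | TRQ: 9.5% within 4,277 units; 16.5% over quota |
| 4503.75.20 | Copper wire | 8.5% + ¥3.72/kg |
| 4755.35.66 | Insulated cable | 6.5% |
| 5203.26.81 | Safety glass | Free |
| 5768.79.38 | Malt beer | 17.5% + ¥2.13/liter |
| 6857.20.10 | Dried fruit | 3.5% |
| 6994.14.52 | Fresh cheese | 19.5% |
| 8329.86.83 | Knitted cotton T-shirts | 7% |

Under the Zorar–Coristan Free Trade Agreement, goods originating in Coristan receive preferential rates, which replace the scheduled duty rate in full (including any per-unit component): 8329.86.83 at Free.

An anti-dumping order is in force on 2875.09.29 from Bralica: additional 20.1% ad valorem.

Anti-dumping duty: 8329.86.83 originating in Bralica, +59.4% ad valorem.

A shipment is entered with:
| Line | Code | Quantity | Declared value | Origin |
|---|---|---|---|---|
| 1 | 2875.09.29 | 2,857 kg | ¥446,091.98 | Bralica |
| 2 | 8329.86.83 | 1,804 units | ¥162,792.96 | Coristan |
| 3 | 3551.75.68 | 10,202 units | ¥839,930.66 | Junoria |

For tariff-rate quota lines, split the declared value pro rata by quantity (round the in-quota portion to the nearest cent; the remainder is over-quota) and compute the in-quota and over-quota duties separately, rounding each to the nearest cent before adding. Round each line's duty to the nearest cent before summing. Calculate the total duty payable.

Line 1 (2875.09.29, Bralica, 2,857 kg, ¥446,091.98):
Base rate for 2875.09.29 is ¥4.06/kg.
Additional duty on 2875.09.29 from Bralica: +20.1% ad valorem. Applied ad valorem rate = 20.1%.
Duty = ¥446,091.98 × 20.1% + 2,857 × ¥4.06 = ¥101,263.91.
Line 2 (8329.86.83, Coristan, 1,804 units, ¥162,792.96):
Base rate for 8329.86.83 is 7%.
Origin Coristan qualifies under the Zorar–Coristan agreement and 8329.86.83 is covered: preferential rate Free applies instead.
The additional-duty order on 8329.86.83 targets Bralica, not Coristan; it does not apply.
Duty = ¥162,792.96 × 0% = ¥0.00.
Line 3 (3551.75.68, Junoria, 10,202 units, ¥839,930.66):
Code 3551.75.68 is under a tariff-rate quota (threshold 4,277 units). In-quota: 4,277 units at 9.5%; over-quota: 5,925 units at 16.5%.
Pro-rata value split: in-quota = ¥839,930.66 × 4,277/10,202 = ¥352,125.41; over-quota = ¥839,930.66 − ¥352,125.41 = ¥487,805.25.
In-quota duty = ¥352,125.41 × 9.5% = ¥33,451.91. Over-quota duty = ¥487,805.25 × 16.5% = ¥80,487.87.
Line duty = ¥33,451.91 + ¥80,487.87 = ¥113,939.78.
Total = ¥101,263.91 + ¥0.00 + ¥113,939.78 = ¥215,203.69.

¥215,203.69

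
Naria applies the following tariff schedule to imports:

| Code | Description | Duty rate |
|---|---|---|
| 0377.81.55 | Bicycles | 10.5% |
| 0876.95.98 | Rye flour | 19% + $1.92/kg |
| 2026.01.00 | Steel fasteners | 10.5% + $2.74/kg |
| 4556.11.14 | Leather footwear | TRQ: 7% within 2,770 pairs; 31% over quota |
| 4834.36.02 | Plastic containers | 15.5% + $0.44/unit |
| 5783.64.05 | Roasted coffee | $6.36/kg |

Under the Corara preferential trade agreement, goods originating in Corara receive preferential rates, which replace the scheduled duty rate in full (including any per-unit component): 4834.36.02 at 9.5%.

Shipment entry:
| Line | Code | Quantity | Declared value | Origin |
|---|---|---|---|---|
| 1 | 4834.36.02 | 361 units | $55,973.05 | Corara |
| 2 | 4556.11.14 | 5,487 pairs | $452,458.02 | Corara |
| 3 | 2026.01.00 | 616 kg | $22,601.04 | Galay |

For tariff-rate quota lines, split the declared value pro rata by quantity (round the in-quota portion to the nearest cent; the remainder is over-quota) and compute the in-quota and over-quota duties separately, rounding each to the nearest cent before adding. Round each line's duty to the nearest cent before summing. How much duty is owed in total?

$94,820.96

Line 1 (4834.36.02, Corara, 361 units, $55,973.05):
Base rate for 4834.36.02 is 15.5% + $0.44/unit.
Origin Corara qualifies under the Naria–Corara agreement and 4834.36.02 is covered: preferential rate 9.5% applies instead.
Duty = $55,973.05 × 9.5% = $5,317.44.
Line 2 (4556.11.14, Corara, 5,487 pairs, $452,458.02):
Code 4556.11.14 is under a tariff-rate quota (threshold 2,770 pairs). In-quota: 2,770 pairs at 7%; over-quota: 2,717 pairs at 31%.
Pro-rata value split: in-quota = $452,458.02 × 2,770/5,487 = $228,414.20; over-quota = $452,458.02 − $228,414.20 = $224,043.82.
In-quota duty = $228,414.20 × 7% = $15,988.99. Over-quota duty = $224,043.82 × 31% = $69,453.58.
Line duty = $15,988.99 + $69,453.58 = $85,442.57.
Line 3 (2026.01.00, Galay, 616 kg, $22,601.04):
Base rate for 2026.01.00 is 10.5% + $2.74/kg.
Duty = $22,601.04 × 10.5% + 616 × $2.74 = $4,060.95.
Total = $5,317.44 + $85,442.57 + $4,060.95 = $94,820.96.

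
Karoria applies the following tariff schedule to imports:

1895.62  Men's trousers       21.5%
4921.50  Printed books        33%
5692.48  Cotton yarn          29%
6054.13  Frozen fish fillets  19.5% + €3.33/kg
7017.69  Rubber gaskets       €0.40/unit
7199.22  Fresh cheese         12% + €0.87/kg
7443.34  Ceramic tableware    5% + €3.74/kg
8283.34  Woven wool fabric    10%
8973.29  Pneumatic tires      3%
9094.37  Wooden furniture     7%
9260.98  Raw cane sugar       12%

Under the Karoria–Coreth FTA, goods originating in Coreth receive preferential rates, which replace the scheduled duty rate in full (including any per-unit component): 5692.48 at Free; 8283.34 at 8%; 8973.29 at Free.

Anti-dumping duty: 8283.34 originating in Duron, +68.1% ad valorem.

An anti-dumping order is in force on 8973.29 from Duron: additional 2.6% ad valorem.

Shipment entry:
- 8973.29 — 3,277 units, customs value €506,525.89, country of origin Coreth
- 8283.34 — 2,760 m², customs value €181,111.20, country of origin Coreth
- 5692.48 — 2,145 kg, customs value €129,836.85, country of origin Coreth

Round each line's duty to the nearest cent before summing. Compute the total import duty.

€14,488.90

Line 1 (8973.29, Coreth, 3,277 units, €506,525.89):
Base rate for 8973.29 is 3%.
Origin Coreth qualifies under the Karoria–Coreth agreement and 8973.29 is covered: preferential rate Free applies instead.
The additional-duty order on 8973.29 targets Duron, not Coreth; it does not apply.
Duty = €506,525.89 × 0% = €0.00.
Line 2 (8283.34, Coreth, 2,760 m², €181,111.20):
Base rate for 8283.34 is 10%.
Origin Coreth qualifies under the Karoria–Coreth agreement and 8283.34 is covered: preferential rate 8% applies instead.
The additional-duty order on 8283.34 targets Duron, not Coreth; it does not apply.
Duty = €181,111.20 × 8% = €14,488.90.
Line 3 (5692.48, Coreth, 2,145 kg, €129,836.85):
Base rate for 5692.48 is 29%.
Origin Coreth qualifies under the Karoria–Coreth agreement and 5692.48 is covered: preferential rate Free applies instead.
Duty = €129,836.85 × 0% = €0.00.
Total = €0.00 + €14,488.90 + €0.00 = €14,488.90.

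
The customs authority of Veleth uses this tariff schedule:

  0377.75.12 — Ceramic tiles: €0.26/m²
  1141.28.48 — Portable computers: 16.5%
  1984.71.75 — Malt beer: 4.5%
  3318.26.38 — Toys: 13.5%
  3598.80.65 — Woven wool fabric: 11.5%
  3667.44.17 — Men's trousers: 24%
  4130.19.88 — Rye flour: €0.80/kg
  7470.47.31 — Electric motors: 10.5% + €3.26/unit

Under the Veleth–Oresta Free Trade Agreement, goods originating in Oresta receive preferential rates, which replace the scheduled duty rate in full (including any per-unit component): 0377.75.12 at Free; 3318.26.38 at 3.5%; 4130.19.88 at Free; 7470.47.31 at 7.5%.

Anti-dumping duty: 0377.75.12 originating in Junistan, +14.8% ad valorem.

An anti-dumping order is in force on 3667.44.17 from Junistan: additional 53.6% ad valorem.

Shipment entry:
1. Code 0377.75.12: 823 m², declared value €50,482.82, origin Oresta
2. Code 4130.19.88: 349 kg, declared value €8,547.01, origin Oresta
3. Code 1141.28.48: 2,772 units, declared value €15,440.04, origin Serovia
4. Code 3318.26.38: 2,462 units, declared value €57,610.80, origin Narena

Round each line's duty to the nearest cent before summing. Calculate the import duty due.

Line 1 (0377.75.12, Oresta, 823 m², €50,482.82):
Base rate for 0377.75.12 is €0.26/m².
Origin Oresta qualifies under the Veleth–Oresta agreement and 0377.75.12 is covered: preferential rate Free applies instead.
The additional-duty order on 0377.75.12 targets Junistan, not Oresta; it does not apply.
Duty = €50,482.82 × 0% = €0.00.
Line 2 (4130.19.88, Oresta, 349 kg, €8,547.01):
Base rate for 4130.19.88 is €0.80/kg.
Origin Oresta qualifies under the Veleth–Oresta agreement and 4130.19.88 is covered: preferential rate Free applies instead.
Duty = €8,547.01 × 0% = €0.00.
Line 3 (1141.28.48, Serovia, 2,772 units, €15,440.04):
Base rate for 1141.28.48 is 16.5%.
Duty = €15,440.04 × 16.5% = €2,547.61.
Line 4 (3318.26.38, Narena, 2,462 units, €57,610.80):
Base rate for 3318.26.38 is 13.5%.
3318.26.38 has an FTA preferential rate, but origin Narena is not Oresta; base rate stands.
Duty = €57,610.80 × 13.5% = €7,777.46.
Total = €0.00 + €0.00 + €2,547.61 + €7,777.46 = €10,325.07.

€10,325.07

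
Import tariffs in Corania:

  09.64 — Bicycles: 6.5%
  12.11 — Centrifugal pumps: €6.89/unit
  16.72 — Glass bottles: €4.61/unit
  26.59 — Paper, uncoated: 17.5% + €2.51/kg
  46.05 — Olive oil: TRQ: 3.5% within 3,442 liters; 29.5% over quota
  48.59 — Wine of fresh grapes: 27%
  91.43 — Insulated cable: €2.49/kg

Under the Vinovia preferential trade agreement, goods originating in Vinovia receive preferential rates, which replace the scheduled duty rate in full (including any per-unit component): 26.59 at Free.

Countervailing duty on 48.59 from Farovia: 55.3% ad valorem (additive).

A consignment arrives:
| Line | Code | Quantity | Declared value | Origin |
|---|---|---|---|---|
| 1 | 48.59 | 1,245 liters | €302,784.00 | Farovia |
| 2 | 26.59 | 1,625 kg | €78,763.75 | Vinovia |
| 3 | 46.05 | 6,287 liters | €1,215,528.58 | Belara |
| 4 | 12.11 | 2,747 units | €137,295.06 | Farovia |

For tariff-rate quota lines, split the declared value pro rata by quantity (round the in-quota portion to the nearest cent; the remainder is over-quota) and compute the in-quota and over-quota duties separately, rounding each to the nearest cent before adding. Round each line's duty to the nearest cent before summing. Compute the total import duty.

Line 1 (48.59, Farovia, 1,245 liters, €302,784.00):
Base rate for 48.59 is 27%.
Additional duty on 48.59 from Farovia: +55.3%. Applied ad valorem rate: 27% + 55.3% = 82.3%.
Duty = €302,784.00 × 82.3% = €249,191.23.
Line 2 (26.59, Vinovia, 1,625 kg, €78,763.75):
Base rate for 26.59 is 17.5% + €2.51/kg.
Origin Vinovia qualifies under the Corania–Vinovia agreement and 26.59 is covered: preferential rate Free applies instead.
Duty = €78,763.75 × 0% = €0.00.
Line 3 (46.05, Belara, 6,287 liters, €1,215,528.58):
Code 46.05 is under a tariff-rate quota (threshold 3,442 liters). In-quota: 3,442 liters at 3.5%; over-quota: 2,845 liters at 29.5%.
Pro-rata value split: in-quota = €1,215,528.58 × 3,442/6,287 = €665,476.28; over-quota = €1,215,528.58 − €665,476.28 = €550,052.30.
In-quota duty = €665,476.28 × 3.5% = €23,291.67. Over-quota duty = €550,052.30 × 29.5% = €162,265.43.
Line duty = €23,291.67 + €162,265.43 = €185,557.10.
Line 4 (12.11, Farovia, 2,747 units, €137,295.06):
Base rate for 12.11 is €6.89/unit.
Duty = 2,747 × €6.89 = €18,926.83.
Total = €249,191.23 + €0.00 + €185,557.10 + €18,926.83 = €453,675.16.

€453,675.16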